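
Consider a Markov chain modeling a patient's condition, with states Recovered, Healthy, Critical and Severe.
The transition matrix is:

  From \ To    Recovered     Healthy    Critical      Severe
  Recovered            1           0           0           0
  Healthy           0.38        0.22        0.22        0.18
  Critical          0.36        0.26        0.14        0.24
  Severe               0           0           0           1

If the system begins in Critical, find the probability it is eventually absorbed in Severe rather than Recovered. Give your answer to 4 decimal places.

Let h(s) be the probability of absorption at Severe starting from transient state s. Then h(Severe) = 1 and h(Recovered) = 0. By first-step analysis:
h(Healthy) = 0.38·0 + 0.22·h(Healthy) + 0.22·h(Critical) + 0.18·1
h(Critical) = 0.36·0 + 0.26·h(Healthy) + 0.14·h(Critical) + 0.24·1
Solving: h(Healthy) = 0.3383, h(Critical) = 0.3814.
Starting from Critical, the probability is 0.3814.

0.3814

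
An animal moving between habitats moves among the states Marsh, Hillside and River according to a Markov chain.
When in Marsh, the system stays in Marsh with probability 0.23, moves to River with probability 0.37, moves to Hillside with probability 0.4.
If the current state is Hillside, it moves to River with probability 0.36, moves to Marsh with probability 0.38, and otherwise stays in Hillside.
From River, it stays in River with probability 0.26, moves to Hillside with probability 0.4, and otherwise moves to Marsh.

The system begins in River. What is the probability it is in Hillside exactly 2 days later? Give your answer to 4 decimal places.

Sum over the intermediate state after 1 day:
P = P(River→Marsh)·P(Marsh→Hillside) + P(River→Hillside)·P(Hillside→Hillside) + P(River→River)·P(River→Hillside)
  = 0.34×0.4 + 0.4×0.26 + 0.26×0.4
  = 0.1360 + 0.1040 + 0.1040 = 0.3440

0.3440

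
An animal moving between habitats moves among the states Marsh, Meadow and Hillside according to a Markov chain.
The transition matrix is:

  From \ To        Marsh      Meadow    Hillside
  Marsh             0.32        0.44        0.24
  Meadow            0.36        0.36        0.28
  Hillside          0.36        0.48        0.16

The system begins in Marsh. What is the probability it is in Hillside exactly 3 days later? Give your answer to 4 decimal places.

0.2375

Propagate the distribution vector 3 days from Marsh.
After 0 days: (1.0000, 0.0000, 0.0000)
After 1 day: (0.3200, 0.4400, 0.2400)
After 2 days: (0.3472, 0.4144, 0.2384)
After 3 days: (0.3461, 0.4164, 0.2375)
P(in Hillside after 3 days) = 0.2375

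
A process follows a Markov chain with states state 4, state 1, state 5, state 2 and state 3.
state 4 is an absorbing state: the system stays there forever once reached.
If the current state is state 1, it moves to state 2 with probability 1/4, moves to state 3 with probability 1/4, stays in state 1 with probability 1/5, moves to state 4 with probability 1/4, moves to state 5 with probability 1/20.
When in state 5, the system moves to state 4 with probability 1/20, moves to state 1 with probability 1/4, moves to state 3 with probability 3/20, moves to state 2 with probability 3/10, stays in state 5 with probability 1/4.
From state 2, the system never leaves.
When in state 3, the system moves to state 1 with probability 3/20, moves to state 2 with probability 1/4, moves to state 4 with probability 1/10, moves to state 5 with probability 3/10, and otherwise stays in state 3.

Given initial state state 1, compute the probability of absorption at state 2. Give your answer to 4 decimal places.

Let h(s) be the probability of absorption at state 2 starting from transient state s. Then h(state 2) = 1 and h(state 4) = 0. By first-step analysis:
h(state 1) = 0.25·0 + 0.2·h(state 1) + 0.05·h(state 5) + 0.25·1 + 0.25·h(state 3)
h(state 5) = 0.05·0 + 0.25·h(state 1) + 0.25·h(state 5) + 0.3·1 + 0.15·h(state 3)
h(state 3) = 0.1·0 + 0.15·h(state 1) + 0.3·h(state 5) + 0.25·1 + 0.2·h(state 3)
Solving: h(state 1) = 0.5751, h(state 5) = 0.7306, h(state 3) = 0.6943.
Starting from state 1, the probability is 0.5751.

0.5751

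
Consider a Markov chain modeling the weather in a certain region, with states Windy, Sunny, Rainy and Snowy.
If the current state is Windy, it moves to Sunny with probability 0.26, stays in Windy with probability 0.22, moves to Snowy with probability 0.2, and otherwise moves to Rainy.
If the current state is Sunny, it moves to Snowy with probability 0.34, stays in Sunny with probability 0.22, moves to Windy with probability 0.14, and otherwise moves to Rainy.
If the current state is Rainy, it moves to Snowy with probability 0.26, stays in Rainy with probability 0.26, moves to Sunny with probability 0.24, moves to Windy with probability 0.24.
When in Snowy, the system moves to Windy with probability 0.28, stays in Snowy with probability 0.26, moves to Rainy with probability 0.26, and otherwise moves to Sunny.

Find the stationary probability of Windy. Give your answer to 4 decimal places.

0.2232

Let the stationary distribution be π with π = πP and π_1 + π_2 + π_3 + π_4 = 1.
π_1 = 0.22·π_1 + 0.14·π_2 + 0.24·π_3 + 0.28·π_4
π_2 = 0.26·π_1 + 0.22·π_2 + 0.24·π_3 + 0.2·π_4
π_3 = 0.32·π_1 + 0.3·π_2 + 0.26·π_3 + 0.26·π_4
Solving with the normalization constraint gives π = (0.2232, 0.2293, 0.2826, 0.2650).
So the stationary probability of Windy is 0.2232.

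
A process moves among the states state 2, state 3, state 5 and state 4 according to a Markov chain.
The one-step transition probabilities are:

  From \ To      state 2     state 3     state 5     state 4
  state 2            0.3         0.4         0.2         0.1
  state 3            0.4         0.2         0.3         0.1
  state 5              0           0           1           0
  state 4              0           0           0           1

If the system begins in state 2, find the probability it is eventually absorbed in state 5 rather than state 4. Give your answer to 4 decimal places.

0.7000

Let h(s) be the probability of absorption at state 5 starting from transient state s. Then h(state 5) = 1 and h(state 4) = 0. By first-step analysis:
h(state 2) = 0.3·h(state 2) + 0.4·h(state 3) + 0.2·1 + 0.1·0
h(state 3) = 0.4·h(state 2) + 0.2·h(state 3) + 0.3·1 + 0.1·0
Solving: h(state 2) = 0.7000, h(state 3) = 0.7250.
Starting from state 2, the probability is 0.7000.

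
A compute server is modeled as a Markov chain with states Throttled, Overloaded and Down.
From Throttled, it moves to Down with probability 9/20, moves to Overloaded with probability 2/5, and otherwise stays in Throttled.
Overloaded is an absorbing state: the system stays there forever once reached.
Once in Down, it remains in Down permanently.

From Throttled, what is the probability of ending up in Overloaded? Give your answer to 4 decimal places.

Let h(s) be the probability of absorption at Overloaded starting from transient state s. Then h(Overloaded) = 1 and h(Down) = 0. By first-step analysis:
h(Throttled) = 0.15·h(Throttled) + 0.4·1 + 0.45·0
Solving: h(Throttled) = 0.4706.
Starting from Throttled, the probability is 0.4706.

0.4706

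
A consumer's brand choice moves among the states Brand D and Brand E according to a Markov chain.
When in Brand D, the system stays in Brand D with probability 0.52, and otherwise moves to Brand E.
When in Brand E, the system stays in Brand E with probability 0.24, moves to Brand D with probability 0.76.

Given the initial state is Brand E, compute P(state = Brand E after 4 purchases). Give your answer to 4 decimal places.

0.3891

Propagate the distribution vector 4 purchases from Brand E.
After 0 purchases: (0.0000, 1.0000)
After 1 purchase: (0.7600, 0.2400)
After 2 purchases: (0.5776, 0.4224)
After 3 purchases: (0.6214, 0.3786)
After 4 purchases: (0.6109, 0.3891)
P(in Brand E after 4 purchases) = 0.3891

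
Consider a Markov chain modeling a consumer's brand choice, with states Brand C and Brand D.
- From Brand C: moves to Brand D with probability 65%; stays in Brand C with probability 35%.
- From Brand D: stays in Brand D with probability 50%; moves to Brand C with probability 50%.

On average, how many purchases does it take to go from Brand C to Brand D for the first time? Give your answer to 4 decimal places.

Let t(s) be the expected number of purchases to first reach Brand D from state s, with t(Brand D) = 0. Conditioning on the first purchase:
t(Brand C) = 1 + 0.35·t(Brand C)
Solving: t(Brand C) = 1.5385.
Expected purchases from Brand C to Brand D: 1.5385.

1.5385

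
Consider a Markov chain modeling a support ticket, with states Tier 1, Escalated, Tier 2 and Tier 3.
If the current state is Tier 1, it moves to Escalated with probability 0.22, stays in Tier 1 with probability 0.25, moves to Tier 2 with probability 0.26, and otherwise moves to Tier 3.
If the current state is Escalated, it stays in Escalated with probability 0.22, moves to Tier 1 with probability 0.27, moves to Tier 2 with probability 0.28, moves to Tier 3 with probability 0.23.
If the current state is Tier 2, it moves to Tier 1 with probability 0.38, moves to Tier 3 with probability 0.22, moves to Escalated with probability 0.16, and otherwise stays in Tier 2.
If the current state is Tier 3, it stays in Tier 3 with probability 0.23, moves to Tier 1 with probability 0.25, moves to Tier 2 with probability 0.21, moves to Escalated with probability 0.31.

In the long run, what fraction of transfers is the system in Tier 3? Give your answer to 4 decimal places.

0.2390

Let the stationary distribution be π with π = πP and π_1 + π_2 + π_3 + π_4 = 1.
π_1 = 0.25·π_1 + 0.27·π_2 + 0.38·π_3 + 0.25·π_4
π_2 = 0.22·π_1 + 0.22·π_2 + 0.16·π_3 + 0.31·π_4
π_3 = 0.26·π_1 + 0.28·π_2 + 0.24·π_3 + 0.21·π_4
Solving with the normalization constraint gives π = (0.2867, 0.2267, 0.2476, 0.2390).
So the stationary probability of Tier 3 is 0.2390.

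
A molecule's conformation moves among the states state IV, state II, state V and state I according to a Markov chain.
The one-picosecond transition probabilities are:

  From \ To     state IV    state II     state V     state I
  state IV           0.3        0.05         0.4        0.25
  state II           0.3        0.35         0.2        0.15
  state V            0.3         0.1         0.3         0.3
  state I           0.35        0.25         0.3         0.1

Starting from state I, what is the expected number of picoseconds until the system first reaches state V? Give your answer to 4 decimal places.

3.2075

Let t(s) be the expected number of picoseconds to first reach state V from state s, with t(state V) = 0. Conditioning on the first picosecond:
t(state IV) = 1 + 0.3·t(state IV) + 0.05·t(state II) + 0.25·t(state I)
t(state II) = 1 + 0.3·t(state IV) + 0.35·t(state II) + 0.15·t(state I)
t(state I) = 1 + 0.35·t(state IV) + 0.25·t(state II) + 0.1·t(state I)
Solving: t(state IV) = 2.8302, t(state II) = 3.5849, t(state I) = 3.2075.
Expected picoseconds from state I to state V: 3.2075.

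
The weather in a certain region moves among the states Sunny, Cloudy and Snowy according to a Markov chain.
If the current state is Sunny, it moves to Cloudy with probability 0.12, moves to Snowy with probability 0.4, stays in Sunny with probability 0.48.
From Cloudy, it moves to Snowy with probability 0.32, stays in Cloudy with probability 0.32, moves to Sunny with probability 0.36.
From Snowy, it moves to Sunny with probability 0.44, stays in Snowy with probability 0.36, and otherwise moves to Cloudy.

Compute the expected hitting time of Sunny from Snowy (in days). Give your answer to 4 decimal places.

Let t(s) be the expected number of days to first reach Sunny from state s, with t(Sunny) = 0. Conditioning on the first day:
t(Cloudy) = 1 + 0.32·t(Cloudy) + 0.32·t(Snowy)
t(Snowy) = 1 + 0.2·t(Cloudy) + 0.36·t(Snowy)
Solving: t(Cloudy) = 2.5862, t(Snowy) = 2.3707.
Expected days from Snowy to Sunny: 2.3707.

2.3707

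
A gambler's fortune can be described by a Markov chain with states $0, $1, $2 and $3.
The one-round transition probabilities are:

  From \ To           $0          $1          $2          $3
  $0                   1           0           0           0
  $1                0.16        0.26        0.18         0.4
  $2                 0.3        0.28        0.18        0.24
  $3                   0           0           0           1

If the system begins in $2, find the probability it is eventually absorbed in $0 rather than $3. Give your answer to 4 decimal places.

Let h(s) be the probability of absorption at $0 starting from transient state s. Then h($0) = 1 and h($3) = 0. By first-step analysis:
h($1) = 0.16·1 + 0.26·h($1) + 0.18·h($2) + 0.4·0
h($2) = 0.3·1 + 0.28·h($1) + 0.18·h($2) + 0.24·0
Solving: h($1) = 0.3329, h($2) = 0.4795.
Starting from $2, the probability is 0.4795.

0.4795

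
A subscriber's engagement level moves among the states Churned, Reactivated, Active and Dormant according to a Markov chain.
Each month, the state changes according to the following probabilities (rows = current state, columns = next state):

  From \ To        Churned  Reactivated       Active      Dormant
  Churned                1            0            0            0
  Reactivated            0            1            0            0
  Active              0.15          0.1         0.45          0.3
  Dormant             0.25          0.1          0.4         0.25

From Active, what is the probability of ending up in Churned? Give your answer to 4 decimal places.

0.6410

Let h(s) be the probability of absorption at Churned starting from transient state s. Then h(Churned) = 1 and h(Reactivated) = 0. By first-step analysis:
h(Active) = 0.15·1 + 0.1·0 + 0.45·h(Active) + 0.3·h(Dormant)
h(Dormant) = 0.25·1 + 0.1·0 + 0.4·h(Active) + 0.25·h(Dormant)
Solving: h(Active) = 0.6410, h(Dormant) = 0.6752.
Starting from Active, the probability is 0.6410.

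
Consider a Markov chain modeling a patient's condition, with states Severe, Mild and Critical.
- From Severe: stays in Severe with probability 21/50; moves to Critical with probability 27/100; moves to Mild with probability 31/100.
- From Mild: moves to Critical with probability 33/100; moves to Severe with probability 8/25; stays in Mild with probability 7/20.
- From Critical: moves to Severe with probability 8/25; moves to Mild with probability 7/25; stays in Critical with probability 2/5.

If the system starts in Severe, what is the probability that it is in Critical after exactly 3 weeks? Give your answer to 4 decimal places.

0.3309

Propagate the distribution vector 3 weeks from Severe.
After 0 weeks: (1.0000, 0.0000, 0.0000)
After 1 week: (0.4200, 0.3100, 0.2700)
After 2 weeks: (0.3620, 0.3143, 0.3237)
After 3 weeks: (0.3562, 0.3129, 0.3309)
P(in Critical after 3 weeks) = 0.3309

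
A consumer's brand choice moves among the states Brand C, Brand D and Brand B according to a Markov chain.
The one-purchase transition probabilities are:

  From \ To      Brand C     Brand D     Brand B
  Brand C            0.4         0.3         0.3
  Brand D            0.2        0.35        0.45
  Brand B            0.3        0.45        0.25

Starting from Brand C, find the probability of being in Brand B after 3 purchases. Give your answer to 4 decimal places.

Propagate the distribution vector 3 purchases from Brand C.
After 0 purchases: (1.0000, 0.0000, 0.0000)
After 1 purchase: (0.4000, 0.3000, 0.3000)
After 2 purchases: (0.3100, 0.3600, 0.3300)
After 3 purchases: (0.2950, 0.3675, 0.3375)
P(in Brand B after 3 purchases) = 0.3375

0.3375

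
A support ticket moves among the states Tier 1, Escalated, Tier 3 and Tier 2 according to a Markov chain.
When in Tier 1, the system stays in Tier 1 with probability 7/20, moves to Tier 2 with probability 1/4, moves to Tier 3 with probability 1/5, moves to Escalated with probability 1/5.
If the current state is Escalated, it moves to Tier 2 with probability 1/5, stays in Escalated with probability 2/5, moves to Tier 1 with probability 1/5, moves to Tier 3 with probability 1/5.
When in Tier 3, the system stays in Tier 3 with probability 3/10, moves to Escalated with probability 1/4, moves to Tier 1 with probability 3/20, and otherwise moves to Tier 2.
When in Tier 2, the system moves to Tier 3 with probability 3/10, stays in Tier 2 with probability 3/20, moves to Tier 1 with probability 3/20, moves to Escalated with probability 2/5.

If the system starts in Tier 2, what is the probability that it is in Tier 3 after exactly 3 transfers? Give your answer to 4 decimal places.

Propagate the distribution vector 3 transfers from Tier 2.
After 0 transfers: (0.0000, 0.0000, 0.0000, 1.0000)
After 1 transfer: (0.1500, 0.4000, 0.3000, 0.1500)
After 2 transfers: (0.2000, 0.3250, 0.2450, 0.2300)
After 3 transfers: (0.2063, 0.3233, 0.2475, 0.2230)
P(in Tier 3 after 3 transfers) = 0.2475

0.2475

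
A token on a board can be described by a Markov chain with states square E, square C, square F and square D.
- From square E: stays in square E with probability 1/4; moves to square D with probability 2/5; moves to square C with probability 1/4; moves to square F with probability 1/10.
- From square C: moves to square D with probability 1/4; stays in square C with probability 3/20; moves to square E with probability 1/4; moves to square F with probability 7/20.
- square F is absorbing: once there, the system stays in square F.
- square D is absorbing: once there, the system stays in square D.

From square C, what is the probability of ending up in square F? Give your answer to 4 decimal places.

0.5000

Let h(s) be the probability of absorption at square F starting from transient state s. Then h(square F) = 1 and h(square D) = 0. By first-step analysis:
h(square E) = 0.25·h(square E) + 0.25·h(square C) + 0.1·1 + 0.4·0
h(square C) = 0.25·h(square E) + 0.15·h(square C) + 0.35·1 + 0.25·0
Solving: h(square E) = 0.3000, h(square C) = 0.5000.
Starting from square C, the probability is 0.5000.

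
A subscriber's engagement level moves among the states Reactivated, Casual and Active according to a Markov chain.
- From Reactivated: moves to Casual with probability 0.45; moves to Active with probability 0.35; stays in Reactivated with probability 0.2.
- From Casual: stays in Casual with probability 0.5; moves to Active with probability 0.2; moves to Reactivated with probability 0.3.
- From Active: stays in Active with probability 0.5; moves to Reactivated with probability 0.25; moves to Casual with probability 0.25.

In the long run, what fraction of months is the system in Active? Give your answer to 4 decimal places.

Let the stationary distribution be π with π = πP and π_1 + π_2 + π_3 = 1.
π_1 = 0.2·π_1 + 0.3·π_2 + 0.25·π_3
π_2 = 0.45·π_1 + 0.5·π_2 + 0.25·π_3
Solving with the normalization constraint gives π = (0.2572, 0.4019, 0.3408).
So the stationary probability of Active is 0.3408.

0.3408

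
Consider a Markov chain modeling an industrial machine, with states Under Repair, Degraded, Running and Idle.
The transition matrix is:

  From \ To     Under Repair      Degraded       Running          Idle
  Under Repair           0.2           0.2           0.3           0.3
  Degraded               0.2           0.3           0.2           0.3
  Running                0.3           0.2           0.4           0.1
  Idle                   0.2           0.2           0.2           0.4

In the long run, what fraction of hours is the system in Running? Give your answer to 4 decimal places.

Let the stationary distribution be π with π = πP and π_1 + π_2 + π_3 + π_4 = 1.
π_1 = 0.2·π_1 + 0.2·π_2 + 0.3·π_3 + 0.2·π_4
π_2 = 0.2·π_1 + 0.3·π_2 + 0.2·π_3 + 0.2·π_4
π_3 = 0.3·π_1 + 0.2·π_2 + 0.4·π_3 + 0.2·π_4
Solving with the normalization constraint gives π = (0.2278, 0.2222, 0.2785, 0.2714).
So the stationary probability of Running is 0.2785.

0.2785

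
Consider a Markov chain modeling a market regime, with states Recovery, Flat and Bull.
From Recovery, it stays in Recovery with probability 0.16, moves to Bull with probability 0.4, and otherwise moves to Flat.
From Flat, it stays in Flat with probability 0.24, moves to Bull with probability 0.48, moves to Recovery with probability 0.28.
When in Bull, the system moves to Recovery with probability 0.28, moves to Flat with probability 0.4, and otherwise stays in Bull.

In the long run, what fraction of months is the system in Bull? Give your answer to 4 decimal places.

Let the stationary distribution be π with π = πP and π_1 + π_2 + π_3 = 1.
π_1 = 0.16·π_1 + 0.28·π_2 + 0.28·π_3
π_2 = 0.44·π_1 + 0.24·π_2 + 0.4·π_3
Solving with the normalization constraint gives π = (0.2500, 0.3534, 0.3966).
So the stationary probability of Bull is 0.3966.

0.3966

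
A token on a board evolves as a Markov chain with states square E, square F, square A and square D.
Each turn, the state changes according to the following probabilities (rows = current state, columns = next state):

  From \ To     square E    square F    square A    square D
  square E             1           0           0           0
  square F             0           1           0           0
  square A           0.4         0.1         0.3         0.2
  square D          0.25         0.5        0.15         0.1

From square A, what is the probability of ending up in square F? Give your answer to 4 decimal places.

Let h(s) be the probability of absorption at square F starting from transient state s. Then h(square F) = 1 and h(square E) = 0. By first-step analysis:
h(square A) = 0.4·0 + 0.1·1 + 0.3·h(square A) + 0.2·h(square D)
h(square D) = 0.25·0 + 0.5·1 + 0.15·h(square A) + 0.1·h(square D)
Solving: h(square A) = 0.3167, h(square D) = 0.6083.
Starting from square A, the probability is 0.3167.

0.3167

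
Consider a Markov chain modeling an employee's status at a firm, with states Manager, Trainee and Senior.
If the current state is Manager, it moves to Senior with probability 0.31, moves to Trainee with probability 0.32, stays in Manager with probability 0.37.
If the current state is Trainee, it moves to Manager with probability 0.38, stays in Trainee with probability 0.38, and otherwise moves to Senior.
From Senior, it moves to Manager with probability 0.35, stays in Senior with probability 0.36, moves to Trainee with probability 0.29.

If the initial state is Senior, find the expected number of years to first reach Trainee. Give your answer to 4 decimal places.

3.3254

Let t(s) be the expected number of years to first reach Trainee from state s, with t(Trainee) = 0. Conditioning on the first year:
t(Manager) = 1 + 0.37·t(Manager) + 0.31·t(Senior)
t(Senior) = 1 + 0.35·t(Manager) + 0.36·t(Senior)
Solving: t(Manager) = 3.2236, t(Senior) = 3.3254.
Expected years from Senior to Trainee: 3.3254.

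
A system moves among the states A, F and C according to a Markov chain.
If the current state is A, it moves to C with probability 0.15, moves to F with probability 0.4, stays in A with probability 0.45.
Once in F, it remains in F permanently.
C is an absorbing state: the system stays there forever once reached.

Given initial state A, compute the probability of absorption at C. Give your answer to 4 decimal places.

0.2727

Let h(s) be the probability of absorption at C starting from transient state s. Then h(C) = 1 and h(F) = 0. By first-step analysis:
h(A) = 0.45·h(A) + 0.4·0 + 0.15·1
Solving: h(A) = 0.2727.
Starting from A, the probability is 0.2727.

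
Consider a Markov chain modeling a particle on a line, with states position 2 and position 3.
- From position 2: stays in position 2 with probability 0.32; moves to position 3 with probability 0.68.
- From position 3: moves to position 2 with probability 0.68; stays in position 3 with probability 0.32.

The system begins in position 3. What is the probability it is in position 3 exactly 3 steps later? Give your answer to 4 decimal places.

0.4767

Propagate the distribution vector 3 steps from position 3.
After 0 steps: (0.0000, 1.0000)
After 1 step: (0.6800, 0.3200)
After 2 steps: (0.4352, 0.5648)
After 3 steps: (0.5233, 0.4767)
P(in position 3 after 3 steps) = 0.4767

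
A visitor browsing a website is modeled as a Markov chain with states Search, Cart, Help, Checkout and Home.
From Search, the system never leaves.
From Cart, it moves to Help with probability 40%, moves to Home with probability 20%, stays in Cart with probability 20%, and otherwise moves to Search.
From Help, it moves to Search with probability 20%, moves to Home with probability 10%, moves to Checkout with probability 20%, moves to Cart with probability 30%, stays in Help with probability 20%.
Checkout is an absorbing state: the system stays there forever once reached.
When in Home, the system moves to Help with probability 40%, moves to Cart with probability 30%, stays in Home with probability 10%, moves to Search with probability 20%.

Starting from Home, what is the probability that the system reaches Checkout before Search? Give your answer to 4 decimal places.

Let h(s) be the probability of absorption at Checkout starting from transient state s. Then h(Checkout) = 1 and h(Search) = 0. By first-step analysis:
h(Cart) = 0.2·0 + 0.2·h(Cart) + 0.4·h(Help) + 0.2·h(Home)
h(Help) = 0.2·0 + 0.3·h(Cart) + 0.2·h(Help) + 0.2·1 + 0.1·h(Home)
h(Home) = 0.2·0 + 0.3·h(Cart) + 0.4·h(Help) + 0.1·h(Home)
Solving: h(Cart) = 0.2500, h(Help) = 0.3750, h(Home) = 0.2500.
Starting from Home, the probability is 0.2500.

0.2500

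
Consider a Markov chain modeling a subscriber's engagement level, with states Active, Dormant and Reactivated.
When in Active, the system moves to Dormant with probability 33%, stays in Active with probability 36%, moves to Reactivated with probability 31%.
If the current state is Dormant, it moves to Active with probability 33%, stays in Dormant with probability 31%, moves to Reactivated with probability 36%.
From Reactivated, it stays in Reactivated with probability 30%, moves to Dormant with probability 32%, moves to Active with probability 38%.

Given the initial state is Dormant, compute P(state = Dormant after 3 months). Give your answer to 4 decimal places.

Propagate the distribution vector 3 months from Dormant.
After 0 months: (0.0000, 1.0000, 0.0000)
After 1 month: (0.3300, 0.3100, 0.3600)
After 2 months: (0.3579, 0.3202, 0.3219)
After 3 months: (0.3568, 0.3204, 0.3228)
P(in Dormant after 3 months) = 0.3204

0.3204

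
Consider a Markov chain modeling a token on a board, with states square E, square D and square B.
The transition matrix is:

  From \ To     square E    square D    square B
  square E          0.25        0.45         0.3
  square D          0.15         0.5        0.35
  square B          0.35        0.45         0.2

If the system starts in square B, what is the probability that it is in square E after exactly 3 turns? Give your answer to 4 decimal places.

0.2330

Propagate the distribution vector 3 turns from square B.
After 0 turns: (0.0000, 0.0000, 1.0000)
After 1 turn: (0.3500, 0.4500, 0.2000)
After 2 turns: (0.2250, 0.4725, 0.3025)
After 3 turns: (0.2330, 0.4736, 0.2934)
P(in square E after 3 turns) = 0.2330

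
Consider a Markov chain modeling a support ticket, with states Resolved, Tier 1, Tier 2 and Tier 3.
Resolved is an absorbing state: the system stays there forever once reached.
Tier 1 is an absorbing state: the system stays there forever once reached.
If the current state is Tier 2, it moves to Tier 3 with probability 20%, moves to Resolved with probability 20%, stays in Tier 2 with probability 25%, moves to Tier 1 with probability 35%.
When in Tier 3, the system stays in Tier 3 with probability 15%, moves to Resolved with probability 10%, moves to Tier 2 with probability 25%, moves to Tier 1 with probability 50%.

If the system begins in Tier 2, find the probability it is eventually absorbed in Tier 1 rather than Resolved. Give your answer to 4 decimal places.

0.6766

Let h(s) be the probability of absorption at Tier 1 starting from transient state s. Then h(Tier 1) = 1 and h(Resolved) = 0. By first-step analysis:
h(Tier 2) = 0.2·0 + 0.35·1 + 0.25·h(Tier 2) + 0.2·h(Tier 3)
h(Tier 3) = 0.1·0 + 0.5·1 + 0.25·h(Tier 2) + 0.15·h(Tier 3)
Solving: h(Tier 2) = 0.6766, h(Tier 3) = 0.7872.
Starting from Tier 2, the probability is 0.6766.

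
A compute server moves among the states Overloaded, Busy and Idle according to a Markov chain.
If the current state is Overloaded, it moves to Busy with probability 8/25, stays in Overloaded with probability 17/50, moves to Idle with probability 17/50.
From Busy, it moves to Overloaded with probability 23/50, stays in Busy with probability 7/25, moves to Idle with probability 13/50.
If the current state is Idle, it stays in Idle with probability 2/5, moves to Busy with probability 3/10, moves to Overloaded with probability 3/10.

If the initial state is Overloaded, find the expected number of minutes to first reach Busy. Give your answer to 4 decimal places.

3.1973

Let t(s) be the expected number of minutes to first reach Busy from state s, with t(Busy) = 0. Conditioning on the first minute:
t(Overloaded) = 1 + 0.34·t(Overloaded) + 0.34·t(Idle)
t(Idle) = 1 + 0.3·t(Overloaded) + 0.4·t(Idle)
Solving: t(Overloaded) = 3.1973, t(Idle) = 3.2653.
Expected minutes from Overloaded to Busy: 3.1973.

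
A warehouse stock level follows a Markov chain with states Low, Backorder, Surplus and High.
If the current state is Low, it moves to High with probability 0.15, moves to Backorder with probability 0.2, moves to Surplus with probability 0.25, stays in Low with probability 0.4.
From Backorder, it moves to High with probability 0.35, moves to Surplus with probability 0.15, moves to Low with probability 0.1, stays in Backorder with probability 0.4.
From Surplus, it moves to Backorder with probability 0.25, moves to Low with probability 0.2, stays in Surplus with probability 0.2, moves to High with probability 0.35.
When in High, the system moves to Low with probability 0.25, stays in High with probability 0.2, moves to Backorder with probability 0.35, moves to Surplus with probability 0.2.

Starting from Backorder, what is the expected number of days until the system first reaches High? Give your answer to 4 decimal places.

Let t(s) be the expected number of days to first reach High from state s, with t(High) = 0. Conditioning on the first day:
t(Low) = 1 + 0.4·t(Low) + 0.2·t(Backorder) + 0.25·t(Surplus)
t(Backorder) = 1 + 0.1·t(Low) + 0.4·t(Backorder) + 0.15·t(Surplus)
t(Surplus) = 1 + 0.2·t(Low) + 0.25·t(Backorder) + 0.2·t(Surplus)
Solving: t(Low) = 4.0772, t(Backorder) = 3.1604, t(Surplus) = 3.2569.
Expected days from Backorder to High: 3.1604.

3.1604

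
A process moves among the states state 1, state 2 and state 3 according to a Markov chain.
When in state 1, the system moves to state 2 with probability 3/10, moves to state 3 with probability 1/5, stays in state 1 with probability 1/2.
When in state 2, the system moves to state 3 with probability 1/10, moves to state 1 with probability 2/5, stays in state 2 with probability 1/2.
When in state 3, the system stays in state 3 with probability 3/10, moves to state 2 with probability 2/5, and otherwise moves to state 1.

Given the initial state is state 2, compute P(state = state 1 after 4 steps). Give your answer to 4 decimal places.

Propagate the distribution vector 4 steps from state 2.
After 0 steps: (0.0000, 1.0000, 0.0000)
After 1 step: (0.4000, 0.5000, 0.1000)
After 2 steps: (0.4300, 0.4100, 0.1600)
After 3 steps: (0.4270, 0.3980, 0.1750)
After 4 steps: (0.4252, 0.3971, 0.1777)
P(in state 1 after 4 steps) = 0.4252

0.4252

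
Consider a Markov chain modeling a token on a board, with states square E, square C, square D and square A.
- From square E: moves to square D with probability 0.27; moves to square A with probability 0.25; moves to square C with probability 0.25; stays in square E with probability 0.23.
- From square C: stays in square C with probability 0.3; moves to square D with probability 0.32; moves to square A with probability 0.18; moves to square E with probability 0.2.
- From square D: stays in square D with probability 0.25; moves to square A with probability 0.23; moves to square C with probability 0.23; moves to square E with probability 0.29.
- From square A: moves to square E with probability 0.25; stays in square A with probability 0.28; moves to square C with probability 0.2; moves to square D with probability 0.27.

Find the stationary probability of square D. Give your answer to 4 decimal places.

0.2767

Let the stationary distribution be π with π = πP and π_1 + π_2 + π_3 + π_4 = 1.
π_1 = 0.23·π_1 + 0.2·π_2 + 0.29·π_3 + 0.25·π_4
π_2 = 0.25·π_1 + 0.3·π_2 + 0.23·π_3 + 0.2·π_4
π_3 = 0.27·π_1 + 0.32·π_2 + 0.25·π_3 + 0.27·π_4
Solving with the normalization constraint gives π = (0.2439, 0.2450, 0.2767, 0.2343).
So the stationary probability of square D is 0.2767.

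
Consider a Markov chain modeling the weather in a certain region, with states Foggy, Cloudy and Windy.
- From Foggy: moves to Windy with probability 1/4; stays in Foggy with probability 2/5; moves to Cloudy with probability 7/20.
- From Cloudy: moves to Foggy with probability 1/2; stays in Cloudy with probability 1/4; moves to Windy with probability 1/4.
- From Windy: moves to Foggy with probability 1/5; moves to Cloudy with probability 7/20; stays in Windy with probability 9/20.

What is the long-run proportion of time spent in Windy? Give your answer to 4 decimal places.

Let the stationary distribution be π with π = πP and π_1 + π_2 + π_3 = 1.
π_1 = 0.4·π_1 + 0.5·π_2 + 0.2·π_3
π_2 = 0.35·π_1 + 0.25·π_2 + 0.35·π_3
Solving with the normalization constraint gives π = (0.3693, 0.3182, 0.3125).
So the stationary probability of Windy is 0.3125.

0.3125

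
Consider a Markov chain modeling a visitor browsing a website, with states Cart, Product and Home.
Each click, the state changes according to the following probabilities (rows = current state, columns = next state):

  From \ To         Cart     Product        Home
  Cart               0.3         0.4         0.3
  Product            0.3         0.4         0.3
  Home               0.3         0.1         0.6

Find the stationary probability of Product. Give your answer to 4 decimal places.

0.2714

Let the stationary distribution be π with π = πP and π_1 + π_2 + π_3 = 1.
π_1 = 0.3·π_1 + 0.3·π_2 + 0.3·π_3
π_2 = 0.4·π_1 + 0.4·π_2 + 0.1·π_3
Solving with the normalization constraint gives π = (0.3000, 0.2714, 0.4286).
So the stationary probability of Product is 0.2714.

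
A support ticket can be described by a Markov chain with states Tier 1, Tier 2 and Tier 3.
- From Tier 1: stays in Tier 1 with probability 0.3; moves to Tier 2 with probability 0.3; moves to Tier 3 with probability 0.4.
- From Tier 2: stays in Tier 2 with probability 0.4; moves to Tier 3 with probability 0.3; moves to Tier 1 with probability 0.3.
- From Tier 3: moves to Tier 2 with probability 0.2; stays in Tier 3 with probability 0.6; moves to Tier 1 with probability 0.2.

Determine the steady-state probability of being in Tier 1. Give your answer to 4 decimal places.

Let the stationary distribution be π with π = πP and π_1 + π_2 + π_3 = 1.
π_1 = 0.3·π_1 + 0.3·π_2 + 0.2·π_3
π_2 = 0.3·π_1 + 0.4·π_2 + 0.2·π_3
Solving with the normalization constraint gives π = (0.2535, 0.2817, 0.4648).
So the stationary probability of Tier 1 is 0.2535.

0.2535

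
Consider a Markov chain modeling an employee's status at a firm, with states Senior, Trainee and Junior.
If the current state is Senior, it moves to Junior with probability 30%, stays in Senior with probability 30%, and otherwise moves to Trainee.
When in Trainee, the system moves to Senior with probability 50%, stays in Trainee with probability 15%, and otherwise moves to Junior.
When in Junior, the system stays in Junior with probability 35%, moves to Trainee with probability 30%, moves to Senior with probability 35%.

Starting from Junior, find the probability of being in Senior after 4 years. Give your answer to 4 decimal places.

Propagate the distribution vector 4 years from Junior.
After 0 years: (0.0000, 0.0000, 1.0000)
After 1 year: (0.3500, 0.3000, 0.3500)
After 2 years: (0.3775, 0.2900, 0.3325)
After 3 years: (0.3746, 0.2943, 0.3311)
After 4 years: (0.3754, 0.2933, 0.3313)
P(in Senior after 4 years) = 0.3754

0.3754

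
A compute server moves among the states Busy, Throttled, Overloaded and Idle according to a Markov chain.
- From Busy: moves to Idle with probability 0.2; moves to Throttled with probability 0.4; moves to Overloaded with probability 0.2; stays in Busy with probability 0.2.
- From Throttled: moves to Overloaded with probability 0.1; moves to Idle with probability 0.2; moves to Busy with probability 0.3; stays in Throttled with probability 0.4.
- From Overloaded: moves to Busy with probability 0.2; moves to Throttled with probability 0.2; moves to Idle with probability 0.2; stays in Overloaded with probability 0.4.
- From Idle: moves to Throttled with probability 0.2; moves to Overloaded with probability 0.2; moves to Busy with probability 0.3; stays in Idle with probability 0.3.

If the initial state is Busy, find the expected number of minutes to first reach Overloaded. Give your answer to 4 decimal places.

Let t(s) be the expected number of minutes to first reach Overloaded from state s, with t(Overloaded) = 0. Conditioning on the first minute:
t(Busy) = 1 + 0.2·t(Busy) + 0.4·t(Throttled) + 0.2·t(Idle)
t(Throttled) = 1 + 0.3·t(Busy) + 0.4·t(Throttled) + 0.2·t(Idle)
t(Idle) = 1 + 0.3·t(Busy) + 0.2·t(Throttled) + 0.3·t(Idle)
Solving: t(Busy) = 6.0811, t(Throttled) = 6.6892, t(Idle) = 5.9459.
Expected minutes from Busy to Overloaded: 6.0811.

6.0811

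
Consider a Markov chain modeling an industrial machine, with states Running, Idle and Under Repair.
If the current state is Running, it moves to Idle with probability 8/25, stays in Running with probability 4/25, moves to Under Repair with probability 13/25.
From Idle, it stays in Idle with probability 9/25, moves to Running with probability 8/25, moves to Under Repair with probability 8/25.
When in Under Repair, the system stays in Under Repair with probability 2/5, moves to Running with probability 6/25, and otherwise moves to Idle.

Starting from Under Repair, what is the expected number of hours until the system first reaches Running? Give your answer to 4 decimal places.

3.7202

Let t(s) be the expected number of hours to first reach Running from state s, with t(Running) = 0. Conditioning on the first hour:
t(Idle) = 1 + 0.36·t(Idle) + 0.32·t(Under Repair)
t(Under Repair) = 1 + 0.36·t(Idle) + 0.4·t(Under Repair)
Solving: t(Idle) = 3.4226, t(Under Repair) = 3.7202.
Expected hours from Under Repair to Running: 3.7202.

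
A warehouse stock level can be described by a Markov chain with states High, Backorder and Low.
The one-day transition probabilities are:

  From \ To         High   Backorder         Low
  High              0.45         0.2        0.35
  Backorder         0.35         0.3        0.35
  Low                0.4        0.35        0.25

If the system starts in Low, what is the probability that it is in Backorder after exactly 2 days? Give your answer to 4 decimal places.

0.2725

Sum over the intermediate state after 1 day:
P = P(Low→High)·P(High→Backorder) + P(Low→Backorder)·P(Backorder→Backorder) + P(Low→Low)·P(Low→Backorder)
  = 0.4×0.2 + 0.35×0.3 + 0.25×0.35
  = 0.0800 + 0.1050 + 0.0875 = 0.2725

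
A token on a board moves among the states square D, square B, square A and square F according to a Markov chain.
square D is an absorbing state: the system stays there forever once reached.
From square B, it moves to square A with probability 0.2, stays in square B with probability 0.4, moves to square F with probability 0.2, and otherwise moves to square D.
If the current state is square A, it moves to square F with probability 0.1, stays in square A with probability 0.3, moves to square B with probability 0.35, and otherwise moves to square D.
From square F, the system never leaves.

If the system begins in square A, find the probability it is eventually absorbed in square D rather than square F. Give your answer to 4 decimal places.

Let h(s) be the probability of absorption at square D starting from transient state s. Then h(square D) = 1 and h(square F) = 0. By first-step analysis:
h(square B) = 0.2·1 + 0.4·h(square B) + 0.2·h(square A) + 0.2·0
h(square A) = 0.25·1 + 0.35·h(square B) + 0.3·h(square A) + 0.1·0
Solving: h(square B) = 0.5429, h(square A) = 0.6286.
Starting from square A, the probability is 0.6286.

0.6286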